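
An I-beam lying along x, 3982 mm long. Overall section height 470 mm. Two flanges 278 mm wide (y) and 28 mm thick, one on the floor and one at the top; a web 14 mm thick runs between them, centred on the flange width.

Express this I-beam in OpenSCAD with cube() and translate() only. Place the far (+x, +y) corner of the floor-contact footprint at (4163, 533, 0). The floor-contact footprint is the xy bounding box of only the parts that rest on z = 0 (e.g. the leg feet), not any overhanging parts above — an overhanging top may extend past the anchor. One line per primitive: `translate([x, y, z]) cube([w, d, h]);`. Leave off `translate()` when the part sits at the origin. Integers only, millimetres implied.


translate([181, 255, 0]) cube([3982, 278, 28]);
translate([181, 387, 28]) cube([3982, 14, 414]);
translate([181, 255, 442]) cube([3982, 278, 28]);


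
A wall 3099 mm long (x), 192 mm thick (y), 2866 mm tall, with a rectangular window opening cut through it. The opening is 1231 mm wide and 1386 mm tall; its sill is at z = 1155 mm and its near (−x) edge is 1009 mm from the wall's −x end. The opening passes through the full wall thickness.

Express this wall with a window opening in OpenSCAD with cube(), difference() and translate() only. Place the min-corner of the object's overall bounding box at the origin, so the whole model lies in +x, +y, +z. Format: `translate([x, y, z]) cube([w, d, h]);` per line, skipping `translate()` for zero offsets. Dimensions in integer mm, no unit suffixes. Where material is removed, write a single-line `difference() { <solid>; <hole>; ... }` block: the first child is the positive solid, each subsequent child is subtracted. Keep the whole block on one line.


difference() { cube([3099, 192, 2866]); translate([1009, 0, 1155]) cube([1231, 192, 1386]); }


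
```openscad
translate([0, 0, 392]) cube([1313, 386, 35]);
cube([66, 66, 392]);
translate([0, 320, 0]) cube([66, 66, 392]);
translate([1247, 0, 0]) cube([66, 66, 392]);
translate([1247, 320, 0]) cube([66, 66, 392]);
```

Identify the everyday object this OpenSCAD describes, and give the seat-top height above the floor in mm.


A bench. The seat-top height is 427 mm.

A long slab on four corner posts — a bench. The slab sits at z = 392 with thickness 35, so the top is 392 + 35 = 427 mm.


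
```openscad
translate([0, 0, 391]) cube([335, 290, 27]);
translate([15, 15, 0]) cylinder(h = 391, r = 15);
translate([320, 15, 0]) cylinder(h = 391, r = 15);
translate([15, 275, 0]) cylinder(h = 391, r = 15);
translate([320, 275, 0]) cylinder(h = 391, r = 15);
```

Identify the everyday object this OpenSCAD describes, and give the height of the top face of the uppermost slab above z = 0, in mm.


A stool. The seat height is 418 mm.

A 335×290×27 slab at z = 391 on four corner cylinders — a stool. The seat top is 391 + 27 = 418 mm.


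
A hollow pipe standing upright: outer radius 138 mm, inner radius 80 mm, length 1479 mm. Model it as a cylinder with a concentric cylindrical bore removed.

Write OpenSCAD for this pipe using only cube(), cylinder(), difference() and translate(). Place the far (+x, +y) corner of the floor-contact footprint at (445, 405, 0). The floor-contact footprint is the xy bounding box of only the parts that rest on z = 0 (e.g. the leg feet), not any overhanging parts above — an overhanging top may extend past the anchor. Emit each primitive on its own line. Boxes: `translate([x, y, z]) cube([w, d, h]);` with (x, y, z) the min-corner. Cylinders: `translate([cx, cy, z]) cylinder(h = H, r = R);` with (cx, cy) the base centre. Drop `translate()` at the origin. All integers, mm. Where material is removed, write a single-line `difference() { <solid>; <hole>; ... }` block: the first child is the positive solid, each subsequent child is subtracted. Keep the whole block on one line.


difference() { translate([307, 267, 0]) cylinder(h = 1479, r = 138); translate([307, 267, 0]) cylinder(h = 1479, r = 80); }


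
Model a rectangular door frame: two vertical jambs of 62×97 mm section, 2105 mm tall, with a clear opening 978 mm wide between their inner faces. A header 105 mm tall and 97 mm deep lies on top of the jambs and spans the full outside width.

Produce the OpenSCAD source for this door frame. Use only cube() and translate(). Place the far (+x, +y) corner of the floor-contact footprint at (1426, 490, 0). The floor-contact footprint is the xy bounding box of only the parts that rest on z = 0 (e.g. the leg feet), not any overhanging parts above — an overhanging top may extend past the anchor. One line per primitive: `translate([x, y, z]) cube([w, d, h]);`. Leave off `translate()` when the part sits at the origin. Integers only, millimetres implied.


translate([324, 393, 0]) cube([62, 97, 2105]);
translate([1364, 393, 0]) cube([62, 97, 2105]);
translate([324, 393, 2105]) cube([1102, 97, 105]);


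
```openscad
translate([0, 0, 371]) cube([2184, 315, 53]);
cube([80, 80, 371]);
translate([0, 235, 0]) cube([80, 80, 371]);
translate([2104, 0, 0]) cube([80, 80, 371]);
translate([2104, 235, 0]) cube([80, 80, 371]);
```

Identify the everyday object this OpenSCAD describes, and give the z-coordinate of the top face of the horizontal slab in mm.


A bench. The seat-top height is 424 mm.

A long slab on four corner posts — a bench. The slab sits at z = 371 with thickness 53, so the top is 371 + 53 = 424 mm.


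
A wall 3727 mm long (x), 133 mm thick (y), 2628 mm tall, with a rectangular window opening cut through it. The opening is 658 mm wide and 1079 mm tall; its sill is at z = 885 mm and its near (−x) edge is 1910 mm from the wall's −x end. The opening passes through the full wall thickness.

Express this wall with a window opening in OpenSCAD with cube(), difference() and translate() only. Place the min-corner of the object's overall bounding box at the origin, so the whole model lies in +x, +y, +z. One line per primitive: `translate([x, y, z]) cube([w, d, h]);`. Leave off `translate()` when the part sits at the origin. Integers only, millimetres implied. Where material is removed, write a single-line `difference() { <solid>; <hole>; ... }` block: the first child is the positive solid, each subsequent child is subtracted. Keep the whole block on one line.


difference() { cube([3727, 133, 2628]); translate([1910, 0, 885]) cube([658, 133, 1079]); }


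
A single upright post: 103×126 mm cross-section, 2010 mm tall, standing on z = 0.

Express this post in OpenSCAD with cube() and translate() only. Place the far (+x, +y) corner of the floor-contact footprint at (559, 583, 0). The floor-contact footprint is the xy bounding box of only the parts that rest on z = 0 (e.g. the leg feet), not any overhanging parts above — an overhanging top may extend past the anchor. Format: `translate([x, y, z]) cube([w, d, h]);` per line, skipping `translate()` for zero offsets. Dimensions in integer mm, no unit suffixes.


translate([456, 457, 0]) cube([103, 126, 2010]);


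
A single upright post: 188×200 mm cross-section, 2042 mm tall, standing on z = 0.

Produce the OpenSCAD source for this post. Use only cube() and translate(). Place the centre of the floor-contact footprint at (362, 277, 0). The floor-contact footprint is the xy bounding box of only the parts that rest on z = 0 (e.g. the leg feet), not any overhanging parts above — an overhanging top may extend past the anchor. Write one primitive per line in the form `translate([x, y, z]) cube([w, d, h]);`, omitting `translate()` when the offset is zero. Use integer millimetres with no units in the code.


translate([268, 177, 0]) cube([188, 200, 2042]);


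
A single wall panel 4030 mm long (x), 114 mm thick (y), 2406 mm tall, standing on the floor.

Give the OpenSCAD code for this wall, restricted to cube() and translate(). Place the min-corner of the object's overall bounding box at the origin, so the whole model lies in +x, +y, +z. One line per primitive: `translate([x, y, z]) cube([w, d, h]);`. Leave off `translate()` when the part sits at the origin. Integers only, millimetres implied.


cube([4030, 114, 2406]);


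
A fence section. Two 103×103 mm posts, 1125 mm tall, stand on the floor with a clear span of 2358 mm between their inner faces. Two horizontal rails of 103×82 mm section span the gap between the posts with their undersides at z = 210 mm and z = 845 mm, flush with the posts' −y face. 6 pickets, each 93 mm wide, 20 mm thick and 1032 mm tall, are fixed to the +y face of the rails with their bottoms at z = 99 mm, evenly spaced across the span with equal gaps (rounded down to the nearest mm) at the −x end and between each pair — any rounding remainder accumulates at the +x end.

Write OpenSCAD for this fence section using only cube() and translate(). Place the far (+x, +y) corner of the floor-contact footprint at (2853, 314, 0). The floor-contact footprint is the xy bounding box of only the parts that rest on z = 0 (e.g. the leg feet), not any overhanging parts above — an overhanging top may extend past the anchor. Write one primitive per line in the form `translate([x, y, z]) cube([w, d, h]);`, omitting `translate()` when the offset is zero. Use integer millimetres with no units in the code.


translate([289, 211, 0]) cube([103, 103, 1125]);
translate([2750, 211, 0]) cube([103, 103, 1125]);
translate([392, 211, 210]) cube([2358, 103, 82]);
translate([392, 211, 845]) cube([2358, 103, 82]);
translate([649, 314, 99]) cube([93, 20, 1032]);
translate([999, 314, 99]) cube([93, 20, 1032]);
translate([1349, 314, 99]) cube([93, 20, 1032]);
translate([1699, 314, 99]) cube([93, 20, 1032]);
translate([2049, 314, 99]) cube([93, 20, 1032]);
translate([2399, 314, 99]) cube([93, 20, 1032]);


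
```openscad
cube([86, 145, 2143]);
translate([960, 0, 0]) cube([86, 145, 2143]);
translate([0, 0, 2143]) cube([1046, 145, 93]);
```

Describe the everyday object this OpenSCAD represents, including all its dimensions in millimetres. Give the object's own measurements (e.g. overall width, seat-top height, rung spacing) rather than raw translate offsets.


A door frame. The clear opening is 874 mm wide and 2143 mm high. Two 86 mm wide jambs, 145 mm deep, stand either side of the opening from the floor to the top of the opening. A 93 mm thick head sits across the top of both jambs, spanning the full outside width of the frame.


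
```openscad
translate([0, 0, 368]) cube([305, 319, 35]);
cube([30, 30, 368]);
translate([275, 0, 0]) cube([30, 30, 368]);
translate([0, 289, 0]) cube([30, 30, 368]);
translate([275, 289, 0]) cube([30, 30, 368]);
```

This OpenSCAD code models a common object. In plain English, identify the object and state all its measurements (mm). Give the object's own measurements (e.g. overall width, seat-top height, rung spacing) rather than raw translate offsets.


A simple wooden stool: a rectangular seat 305 mm (x) by 319 mm (y), 35 mm thick, top face at z = 403 mm, on four square legs, each 30×30 mm in cross-section. The legs rest on z = 0, each flush with a corner of the seat.


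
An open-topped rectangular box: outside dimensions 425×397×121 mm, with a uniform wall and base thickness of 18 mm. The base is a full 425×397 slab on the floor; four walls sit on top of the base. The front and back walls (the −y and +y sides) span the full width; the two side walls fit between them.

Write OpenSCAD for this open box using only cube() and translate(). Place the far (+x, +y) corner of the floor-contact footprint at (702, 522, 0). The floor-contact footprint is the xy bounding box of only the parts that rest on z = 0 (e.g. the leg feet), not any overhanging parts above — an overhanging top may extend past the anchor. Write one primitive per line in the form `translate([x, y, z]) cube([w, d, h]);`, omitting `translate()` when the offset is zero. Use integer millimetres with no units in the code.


translate([277, 125, 0]) cube([425, 397, 18]);
translate([277, 125, 18]) cube([425, 18, 103]);
translate([277, 504, 18]) cube([425, 18, 103]);
translate([277, 143, 18]) cube([18, 361, 103]);
translate([684, 143, 18]) cube([18, 361, 103]);


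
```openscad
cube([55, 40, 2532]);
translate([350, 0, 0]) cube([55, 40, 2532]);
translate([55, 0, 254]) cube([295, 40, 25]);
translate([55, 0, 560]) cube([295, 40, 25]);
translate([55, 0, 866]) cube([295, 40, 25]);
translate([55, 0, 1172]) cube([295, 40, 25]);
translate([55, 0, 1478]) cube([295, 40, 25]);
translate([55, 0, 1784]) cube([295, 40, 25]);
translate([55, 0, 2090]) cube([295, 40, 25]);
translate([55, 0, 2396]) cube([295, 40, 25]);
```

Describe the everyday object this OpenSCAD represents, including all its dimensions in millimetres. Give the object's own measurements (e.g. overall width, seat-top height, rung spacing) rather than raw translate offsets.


A straight ladder. Two 55×40 mm vertical rails, 2532 mm tall, stand 405 mm apart (outside-to-outside) with their front faces coplanar on the −y side. 8 rungs, each 40 mm deep and 25 mm tall, span between the inner faces of the rails, front faces flush with the rails. The lowest rung's underside is at z = 254 mm and rungs are spaced 306 mm apart (underside to underside).


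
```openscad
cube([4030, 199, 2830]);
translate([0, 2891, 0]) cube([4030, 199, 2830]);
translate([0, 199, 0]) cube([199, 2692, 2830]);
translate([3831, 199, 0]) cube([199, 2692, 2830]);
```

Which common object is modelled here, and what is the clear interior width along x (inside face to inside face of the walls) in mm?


A house (or room) frame. The interior width is 3632 mm.

Four 2830 mm walls enclosing a rectangle with no floor or roof — a room or house frame. Outside width is 4030 mm and wall thickness is 199 mm, so the interior width is 4030 − 2 × 199 = 3632 mm.


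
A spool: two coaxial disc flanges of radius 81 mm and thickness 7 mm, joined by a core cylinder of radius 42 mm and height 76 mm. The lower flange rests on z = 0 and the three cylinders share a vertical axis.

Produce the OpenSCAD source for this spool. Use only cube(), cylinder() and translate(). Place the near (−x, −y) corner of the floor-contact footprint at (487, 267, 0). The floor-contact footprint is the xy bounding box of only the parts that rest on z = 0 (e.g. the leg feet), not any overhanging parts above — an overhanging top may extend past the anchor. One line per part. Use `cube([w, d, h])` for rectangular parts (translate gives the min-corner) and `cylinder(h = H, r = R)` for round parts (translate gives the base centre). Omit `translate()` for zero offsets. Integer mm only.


translate([568, 348, 0]) cylinder(h = 7, r = 81);
translate([568, 348, 7]) cylinder(h = 76, r = 42);
translate([568, 348, 83]) cylinder(h = 7, r = 81);


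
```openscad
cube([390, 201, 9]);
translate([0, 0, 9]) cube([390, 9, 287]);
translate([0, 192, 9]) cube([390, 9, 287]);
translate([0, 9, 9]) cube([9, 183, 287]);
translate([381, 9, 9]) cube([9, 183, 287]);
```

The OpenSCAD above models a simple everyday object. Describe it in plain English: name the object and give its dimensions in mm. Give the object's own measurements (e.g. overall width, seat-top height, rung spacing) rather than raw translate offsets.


An open-topped rectangular box: outside dimensions 390×201×296 mm, with a uniform wall and base thickness of 9 mm. The base is a full 390×201 slab on the floor; four walls sit on top of the base. The front and back walls (the −y and +y sides) span the full width; the two side walls fit between them.


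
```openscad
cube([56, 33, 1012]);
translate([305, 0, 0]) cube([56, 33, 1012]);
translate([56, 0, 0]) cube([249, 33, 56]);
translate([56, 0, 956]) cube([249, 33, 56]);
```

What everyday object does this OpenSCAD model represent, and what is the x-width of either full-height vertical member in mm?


A picture frame. The border width is 56 mm.

Four thin pieces enclosing a rectangular opening — a picture frame. The two full-height stiles are 1012 mm tall; the top rail sits at z = 956 and is 56 mm tall, so the border above the opening is 1012 − 956 = 56 mm, matching the stile x-width.


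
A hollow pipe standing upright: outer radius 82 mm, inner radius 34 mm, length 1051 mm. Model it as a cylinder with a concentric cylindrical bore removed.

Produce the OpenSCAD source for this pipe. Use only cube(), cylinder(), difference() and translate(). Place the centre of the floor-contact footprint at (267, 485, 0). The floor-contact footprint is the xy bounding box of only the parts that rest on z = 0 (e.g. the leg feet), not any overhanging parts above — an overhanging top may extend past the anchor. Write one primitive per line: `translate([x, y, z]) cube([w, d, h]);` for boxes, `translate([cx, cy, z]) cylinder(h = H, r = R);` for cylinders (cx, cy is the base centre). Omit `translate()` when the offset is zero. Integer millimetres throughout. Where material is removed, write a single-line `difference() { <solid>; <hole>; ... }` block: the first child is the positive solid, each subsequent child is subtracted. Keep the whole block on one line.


difference() { translate([267, 485, 0]) cylinder(h = 1051, r = 82); translate([267, 485, 0]) cylinder(h = 1051, r = 34); }


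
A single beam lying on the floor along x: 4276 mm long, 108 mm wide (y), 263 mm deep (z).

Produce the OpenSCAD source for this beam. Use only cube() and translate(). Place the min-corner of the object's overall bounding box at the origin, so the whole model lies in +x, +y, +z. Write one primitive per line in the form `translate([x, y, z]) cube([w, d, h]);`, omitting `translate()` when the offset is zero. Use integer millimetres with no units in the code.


cube([4276, 108, 263]);


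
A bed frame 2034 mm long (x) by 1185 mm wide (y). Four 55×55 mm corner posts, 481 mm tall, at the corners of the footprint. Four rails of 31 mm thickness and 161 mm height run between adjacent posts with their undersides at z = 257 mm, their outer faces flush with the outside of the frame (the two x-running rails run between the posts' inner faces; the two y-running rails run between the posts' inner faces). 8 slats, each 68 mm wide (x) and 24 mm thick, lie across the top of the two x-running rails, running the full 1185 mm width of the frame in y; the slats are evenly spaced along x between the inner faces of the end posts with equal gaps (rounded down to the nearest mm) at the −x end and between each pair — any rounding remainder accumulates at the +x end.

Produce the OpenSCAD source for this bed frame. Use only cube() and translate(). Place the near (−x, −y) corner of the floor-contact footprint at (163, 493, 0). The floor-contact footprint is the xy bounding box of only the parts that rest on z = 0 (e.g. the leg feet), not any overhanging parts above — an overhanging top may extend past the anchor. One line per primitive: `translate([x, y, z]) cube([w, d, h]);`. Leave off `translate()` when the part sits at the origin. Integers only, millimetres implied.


translate([163, 493, 0]) cube([55, 55, 481]);
translate([163, 1623, 0]) cube([55, 55, 481]);
translate([2142, 493, 0]) cube([55, 55, 481]);
translate([2142, 1623, 0]) cube([55, 55, 481]);
translate([218, 493, 257]) cube([1924, 31, 161]);
translate([218, 1647, 257]) cube([1924, 31, 161]);
translate([163, 548, 257]) cube([31, 1075, 161]);
translate([2166, 548, 257]) cube([31, 1075, 161]);
translate([371, 493, 418]) cube([68, 1185, 24]);
translate([592, 493, 418]) cube([68, 1185, 24]);
translate([813, 493, 418]) cube([68, 1185, 24]);
translate([1034, 493, 418]) cube([68, 1185, 24]);
translate([1255, 493, 418]) cube([68, 1185, 24]);
translate([1476, 493, 418]) cube([68, 1185, 24]);
translate([1697, 493, 418]) cube([68, 1185, 24]);
translate([1918, 493, 418]) cube([68, 1185, 24]);


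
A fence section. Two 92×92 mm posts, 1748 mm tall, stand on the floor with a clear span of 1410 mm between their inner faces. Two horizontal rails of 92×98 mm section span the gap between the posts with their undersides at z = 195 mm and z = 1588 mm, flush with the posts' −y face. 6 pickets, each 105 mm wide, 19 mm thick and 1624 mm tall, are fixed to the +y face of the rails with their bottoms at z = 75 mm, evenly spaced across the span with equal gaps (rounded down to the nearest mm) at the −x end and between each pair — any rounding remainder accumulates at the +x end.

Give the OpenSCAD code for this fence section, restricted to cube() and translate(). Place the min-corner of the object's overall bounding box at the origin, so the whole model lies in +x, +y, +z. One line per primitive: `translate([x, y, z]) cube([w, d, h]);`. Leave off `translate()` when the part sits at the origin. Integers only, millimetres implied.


cube([92, 92, 1748]);
translate([1502, 0, 0]) cube([92, 92, 1748]);
translate([92, 0, 195]) cube([1410, 92, 98]);
translate([92, 0, 1588]) cube([1410, 92, 98]);
translate([203, 92, 75]) cube([105, 19, 1624]);
translate([419, 92, 75]) cube([105, 19, 1624]);
translate([635, 92, 75]) cube([105, 19, 1624]);
translate([851, 92, 75]) cube([105, 19, 1624]);
translate([1067, 92, 75]) cube([105, 19, 1624]);
translate([1283, 92, 75]) cube([105, 19, 1624]);


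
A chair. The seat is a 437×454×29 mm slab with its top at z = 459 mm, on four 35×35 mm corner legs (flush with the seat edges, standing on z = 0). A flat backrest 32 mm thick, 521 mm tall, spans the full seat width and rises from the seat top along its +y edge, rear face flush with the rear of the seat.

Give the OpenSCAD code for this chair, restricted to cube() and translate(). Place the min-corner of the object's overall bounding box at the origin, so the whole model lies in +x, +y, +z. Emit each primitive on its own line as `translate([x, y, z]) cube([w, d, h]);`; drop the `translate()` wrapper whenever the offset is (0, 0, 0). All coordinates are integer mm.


translate([0, 0, 430]) cube([437, 454, 29]);
cube([35, 35, 430]);
translate([402, 0, 0]) cube([35, 35, 430]);
translate([0, 419, 0]) cube([35, 35, 430]);
translate([402, 419, 0]) cube([35, 35, 430]);
translate([0, 422, 459]) cube([437, 32, 521]);


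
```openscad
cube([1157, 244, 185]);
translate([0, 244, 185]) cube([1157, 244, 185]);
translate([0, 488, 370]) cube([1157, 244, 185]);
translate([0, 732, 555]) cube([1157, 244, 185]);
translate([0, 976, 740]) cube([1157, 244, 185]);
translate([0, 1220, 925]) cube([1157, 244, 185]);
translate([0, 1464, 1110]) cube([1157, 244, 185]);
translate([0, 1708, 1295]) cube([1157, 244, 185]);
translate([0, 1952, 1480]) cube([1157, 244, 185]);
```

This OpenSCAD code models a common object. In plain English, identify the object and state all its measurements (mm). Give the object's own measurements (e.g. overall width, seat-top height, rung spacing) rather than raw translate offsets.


A straight staircase of 9 solid steps. Each step is 1157 mm wide (x), 244 mm deep (y, the going) and 185 mm tall (the rise). The first step rests on the floor; each subsequent step sits one going further in +y and one rise higher in +z, directly behind and above the previous step with no overlap.


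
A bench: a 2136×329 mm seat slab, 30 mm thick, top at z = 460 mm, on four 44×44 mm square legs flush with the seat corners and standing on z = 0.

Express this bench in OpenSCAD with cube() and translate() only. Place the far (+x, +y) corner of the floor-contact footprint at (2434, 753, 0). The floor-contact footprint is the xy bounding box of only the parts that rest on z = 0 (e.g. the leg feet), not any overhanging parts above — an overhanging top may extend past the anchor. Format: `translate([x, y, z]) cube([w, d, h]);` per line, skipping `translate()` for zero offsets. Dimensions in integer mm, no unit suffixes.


// leg_h = 460 − 30 = 430
translate([298, 424, 430]) cube([2136, 329, 30]);
translate([298, 424, 0]) cube([44, 44, 430]);
translate([298, 709, 0]) cube([44, 44, 430]);
translate([2390, 424, 0]) cube([44, 44, 430]);
translate([2390, 709, 0]) cube([44, 44, 430]);


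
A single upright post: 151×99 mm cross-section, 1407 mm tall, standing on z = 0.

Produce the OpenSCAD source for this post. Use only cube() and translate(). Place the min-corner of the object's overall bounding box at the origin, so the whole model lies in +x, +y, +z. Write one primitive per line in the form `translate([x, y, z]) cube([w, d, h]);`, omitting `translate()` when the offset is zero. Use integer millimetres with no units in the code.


cube([151, 99, 1407]);


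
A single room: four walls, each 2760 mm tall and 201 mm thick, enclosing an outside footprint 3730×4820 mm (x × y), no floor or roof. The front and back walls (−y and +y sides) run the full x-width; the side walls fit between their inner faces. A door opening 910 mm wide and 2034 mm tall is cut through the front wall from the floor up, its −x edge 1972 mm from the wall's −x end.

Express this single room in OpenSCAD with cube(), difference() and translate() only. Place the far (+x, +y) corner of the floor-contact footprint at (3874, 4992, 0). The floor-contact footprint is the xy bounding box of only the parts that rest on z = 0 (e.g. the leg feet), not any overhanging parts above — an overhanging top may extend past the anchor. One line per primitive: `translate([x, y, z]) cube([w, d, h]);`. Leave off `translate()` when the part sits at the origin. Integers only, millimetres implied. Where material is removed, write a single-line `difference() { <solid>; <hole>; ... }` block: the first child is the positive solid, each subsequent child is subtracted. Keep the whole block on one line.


difference() { translate([144, 172, 0]) cube([3730, 201, 2760]); translate([2116, 172, 0]) cube([910, 201, 2034]); }
translate([144, 4791, 0]) cube([3730, 201, 2760]);
translate([144, 373, 0]) cube([201, 4418, 2760]);
translate([3673, 373, 0]) cube([201, 4418, 2760]);


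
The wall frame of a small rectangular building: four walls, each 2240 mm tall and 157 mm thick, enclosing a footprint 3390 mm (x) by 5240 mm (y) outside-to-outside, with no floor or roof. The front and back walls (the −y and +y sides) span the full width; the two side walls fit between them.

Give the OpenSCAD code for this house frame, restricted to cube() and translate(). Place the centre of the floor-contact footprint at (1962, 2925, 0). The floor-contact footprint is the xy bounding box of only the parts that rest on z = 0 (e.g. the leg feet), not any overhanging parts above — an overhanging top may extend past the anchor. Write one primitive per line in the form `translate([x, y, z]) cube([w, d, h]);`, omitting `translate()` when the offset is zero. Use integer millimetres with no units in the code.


translate([267, 305, 0]) cube([3390, 157, 2240]);
translate([267, 5388, 0]) cube([3390, 157, 2240]);
translate([267, 462, 0]) cube([157, 4926, 2240]);
translate([3500, 462, 0]) cube([157, 4926, 2240]);


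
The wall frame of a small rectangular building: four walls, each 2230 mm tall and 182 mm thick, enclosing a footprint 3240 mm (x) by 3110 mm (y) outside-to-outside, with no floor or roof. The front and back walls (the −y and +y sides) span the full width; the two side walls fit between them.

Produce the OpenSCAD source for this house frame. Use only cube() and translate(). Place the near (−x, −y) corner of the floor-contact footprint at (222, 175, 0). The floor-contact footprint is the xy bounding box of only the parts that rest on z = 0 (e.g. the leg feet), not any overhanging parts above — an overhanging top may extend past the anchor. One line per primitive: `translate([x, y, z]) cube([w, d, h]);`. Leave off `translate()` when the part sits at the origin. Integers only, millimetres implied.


translate([222, 175, 0]) cube([3240, 182, 2230]);
translate([222, 3103, 0]) cube([3240, 182, 2230]);
translate([222, 357, 0]) cube([182, 2746, 2230]);
translate([3280, 357, 0]) cube([182, 2746, 2230]);


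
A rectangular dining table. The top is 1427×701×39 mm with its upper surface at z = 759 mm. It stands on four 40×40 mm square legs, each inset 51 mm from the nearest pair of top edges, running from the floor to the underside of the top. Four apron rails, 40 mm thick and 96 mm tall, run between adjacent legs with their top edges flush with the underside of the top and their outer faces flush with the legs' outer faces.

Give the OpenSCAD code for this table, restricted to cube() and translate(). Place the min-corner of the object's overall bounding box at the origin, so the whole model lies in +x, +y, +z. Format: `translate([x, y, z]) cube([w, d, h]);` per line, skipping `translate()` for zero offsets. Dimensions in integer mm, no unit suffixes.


translate([0, 0, 720]) cube([1427, 701, 39]);
translate([51, 51, 0]) cube([40, 40, 720]);
translate([1336, 51, 0]) cube([40, 40, 720]);
translate([51, 610, 0]) cube([40, 40, 720]);
translate([1336, 610, 0]) cube([40, 40, 720]);
translate([91, 51, 624]) cube([1245, 40, 96]);
translate([91, 610, 624]) cube([1245, 40, 96]);
translate([51, 91, 624]) cube([40, 519, 96]);
translate([1336, 91, 624]) cube([40, 519, 96]);


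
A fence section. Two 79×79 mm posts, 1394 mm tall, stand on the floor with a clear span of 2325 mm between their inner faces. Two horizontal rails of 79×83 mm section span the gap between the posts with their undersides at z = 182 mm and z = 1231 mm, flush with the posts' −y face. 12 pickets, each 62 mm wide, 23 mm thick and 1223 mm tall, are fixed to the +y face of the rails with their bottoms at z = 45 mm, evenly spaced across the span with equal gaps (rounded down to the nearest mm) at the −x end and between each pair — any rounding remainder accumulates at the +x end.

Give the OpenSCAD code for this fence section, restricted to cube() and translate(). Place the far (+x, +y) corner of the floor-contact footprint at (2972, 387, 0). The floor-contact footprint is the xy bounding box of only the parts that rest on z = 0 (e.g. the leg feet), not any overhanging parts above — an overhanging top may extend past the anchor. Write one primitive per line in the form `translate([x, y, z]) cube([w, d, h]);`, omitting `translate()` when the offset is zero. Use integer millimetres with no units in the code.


translate([489, 308, 0]) cube([79, 79, 1394]);
translate([2893, 308, 0]) cube([79, 79, 1394]);
translate([568, 308, 182]) cube([2325, 79, 83]);
translate([568, 308, 1231]) cube([2325, 79, 83]);
translate([689, 387, 45]) cube([62, 23, 1223]);
translate([872, 387, 45]) cube([62, 23, 1223]);
translate([1055, 387, 45]) cube([62, 23, 1223]);
translate([1238, 387, 45]) cube([62, 23, 1223]);
translate([1421, 387, 45]) cube([62, 23, 1223]);
translate([1604, 387, 45]) cube([62, 23, 1223]);
translate([1787, 387, 45]) cube([62, 23, 1223]);
translate([1970, 387, 45]) cube([62, 23, 1223]);
translate([2153, 387, 45]) cube([62, 23, 1223]);
translate([2336, 387, 45]) cube([62, 23, 1223]);
translate([2519, 387, 45]) cube([62, 23, 1223]);
translate([2702, 387, 45]) cube([62, 23, 1223]);


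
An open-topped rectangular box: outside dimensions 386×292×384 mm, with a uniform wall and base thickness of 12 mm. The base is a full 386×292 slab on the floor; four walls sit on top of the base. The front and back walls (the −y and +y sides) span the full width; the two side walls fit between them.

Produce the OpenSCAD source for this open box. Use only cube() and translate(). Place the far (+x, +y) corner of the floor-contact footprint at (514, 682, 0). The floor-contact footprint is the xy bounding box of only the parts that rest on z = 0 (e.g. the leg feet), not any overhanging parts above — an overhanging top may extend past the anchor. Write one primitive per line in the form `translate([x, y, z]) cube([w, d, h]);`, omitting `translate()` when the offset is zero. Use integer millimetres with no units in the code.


translate([128, 390, 0]) cube([386, 292, 12]);
translate([128, 390, 12]) cube([386, 12, 372]);
translate([128, 670, 12]) cube([386, 12, 372]);
translate([128, 402, 12]) cube([12, 268, 372]);
translate([502, 402, 12]) cube([12, 268, 372]);


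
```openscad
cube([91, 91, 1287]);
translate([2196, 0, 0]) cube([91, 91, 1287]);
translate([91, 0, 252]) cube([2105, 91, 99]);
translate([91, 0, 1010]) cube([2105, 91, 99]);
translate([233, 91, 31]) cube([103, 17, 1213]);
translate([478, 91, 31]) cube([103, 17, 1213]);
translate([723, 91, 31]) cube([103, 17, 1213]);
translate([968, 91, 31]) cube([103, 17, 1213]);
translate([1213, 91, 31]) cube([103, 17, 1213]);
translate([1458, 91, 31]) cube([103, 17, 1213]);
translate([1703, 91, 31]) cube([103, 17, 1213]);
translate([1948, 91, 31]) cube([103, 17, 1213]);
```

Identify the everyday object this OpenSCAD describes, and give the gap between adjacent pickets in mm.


A fence section. The picket gap is 142 mm.

Two posts, two rails, 8 pickets — a fence section. Span 2105 mm holds 8 pickets of 103 mm with 9 equal gaps: ⌊(2105 − 8·103) / 9⌋ = 142 mm.


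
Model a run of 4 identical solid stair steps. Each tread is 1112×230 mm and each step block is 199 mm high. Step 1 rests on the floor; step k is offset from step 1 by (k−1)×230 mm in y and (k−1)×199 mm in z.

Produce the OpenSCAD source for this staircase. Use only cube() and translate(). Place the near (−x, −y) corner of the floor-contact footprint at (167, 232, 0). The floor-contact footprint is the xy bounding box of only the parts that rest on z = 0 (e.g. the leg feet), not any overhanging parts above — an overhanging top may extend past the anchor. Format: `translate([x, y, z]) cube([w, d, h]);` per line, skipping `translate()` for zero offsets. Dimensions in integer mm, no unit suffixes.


translate([167, 232, 0]) cube([1112, 230, 199]);
translate([167, 462, 199]) cube([1112, 230, 199]);
translate([167, 692, 398]) cube([1112, 230, 199]);
translate([167, 922, 597]) cube([1112, 230, 199]);


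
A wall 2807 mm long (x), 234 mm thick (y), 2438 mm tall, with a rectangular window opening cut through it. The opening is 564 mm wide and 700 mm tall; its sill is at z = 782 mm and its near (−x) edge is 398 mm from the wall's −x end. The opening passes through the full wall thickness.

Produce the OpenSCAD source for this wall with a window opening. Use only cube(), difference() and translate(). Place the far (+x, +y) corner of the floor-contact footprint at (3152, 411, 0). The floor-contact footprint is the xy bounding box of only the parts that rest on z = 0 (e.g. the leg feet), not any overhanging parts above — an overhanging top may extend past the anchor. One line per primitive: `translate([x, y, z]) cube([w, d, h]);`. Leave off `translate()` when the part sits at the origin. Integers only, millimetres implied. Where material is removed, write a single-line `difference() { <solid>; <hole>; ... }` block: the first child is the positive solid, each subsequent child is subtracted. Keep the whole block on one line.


difference() { translate([345, 177, 0]) cube([2807, 234, 2438]); translate([743, 177, 782]) cube([564, 234, 700]); }


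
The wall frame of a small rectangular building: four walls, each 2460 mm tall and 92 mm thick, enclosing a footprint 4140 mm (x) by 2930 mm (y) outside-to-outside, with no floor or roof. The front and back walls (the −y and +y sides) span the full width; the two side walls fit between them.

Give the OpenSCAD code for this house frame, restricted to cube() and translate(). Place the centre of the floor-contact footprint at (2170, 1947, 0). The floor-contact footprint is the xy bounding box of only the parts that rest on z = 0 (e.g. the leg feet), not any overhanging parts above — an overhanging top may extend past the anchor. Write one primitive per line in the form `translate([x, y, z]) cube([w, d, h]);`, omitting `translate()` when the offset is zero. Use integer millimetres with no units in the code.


translate([100, 482, 0]) cube([4140, 92, 2460]);
translate([100, 3320, 0]) cube([4140, 92, 2460]);
translate([100, 574, 0]) cube([92, 2746, 2460]);
translate([4148, 574, 0]) cube([92, 2746, 2460]);


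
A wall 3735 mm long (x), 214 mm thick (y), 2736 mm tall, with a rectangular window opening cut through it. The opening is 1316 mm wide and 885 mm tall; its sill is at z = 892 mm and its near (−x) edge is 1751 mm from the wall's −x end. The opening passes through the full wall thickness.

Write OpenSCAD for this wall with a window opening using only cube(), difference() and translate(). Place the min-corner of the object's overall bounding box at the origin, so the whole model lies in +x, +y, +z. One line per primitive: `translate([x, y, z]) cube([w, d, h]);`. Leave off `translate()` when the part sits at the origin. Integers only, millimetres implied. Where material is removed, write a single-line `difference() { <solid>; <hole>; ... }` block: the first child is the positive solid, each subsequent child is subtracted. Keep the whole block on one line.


difference() { cube([3735, 214, 2736]); translate([1751, 0, 892]) cube([1316, 214, 885]); }


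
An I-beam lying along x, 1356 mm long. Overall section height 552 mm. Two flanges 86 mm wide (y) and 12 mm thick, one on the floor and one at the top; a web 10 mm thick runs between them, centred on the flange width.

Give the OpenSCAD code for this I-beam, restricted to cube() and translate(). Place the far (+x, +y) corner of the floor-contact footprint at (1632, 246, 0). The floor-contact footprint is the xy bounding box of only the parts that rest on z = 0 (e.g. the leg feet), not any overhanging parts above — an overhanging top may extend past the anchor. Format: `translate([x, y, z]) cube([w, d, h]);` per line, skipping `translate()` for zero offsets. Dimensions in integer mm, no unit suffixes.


translate([276, 160, 0]) cube([1356, 86, 12]);
translate([276, 198, 12]) cube([1356, 10, 528]);
translate([276, 160, 540]) cube([1356, 86, 12]);


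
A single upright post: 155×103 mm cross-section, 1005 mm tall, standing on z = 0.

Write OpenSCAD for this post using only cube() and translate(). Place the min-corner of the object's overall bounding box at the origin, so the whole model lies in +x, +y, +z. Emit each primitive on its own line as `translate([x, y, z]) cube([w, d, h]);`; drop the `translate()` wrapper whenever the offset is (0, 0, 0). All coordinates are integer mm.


cube([155, 103, 1005]);


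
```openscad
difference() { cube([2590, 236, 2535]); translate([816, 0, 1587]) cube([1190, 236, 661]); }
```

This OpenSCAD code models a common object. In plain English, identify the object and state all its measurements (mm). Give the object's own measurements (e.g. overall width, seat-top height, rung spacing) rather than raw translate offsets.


A wall 2590 mm long (x), 236 mm thick (y), 2535 mm tall, with a rectangular window opening cut through it. The opening is 1190 mm wide and 661 mm tall; its sill is at z = 1587 mm and its near (−x) edge is 816 mm from the wall's −x end. The opening passes through the full wall thickness.


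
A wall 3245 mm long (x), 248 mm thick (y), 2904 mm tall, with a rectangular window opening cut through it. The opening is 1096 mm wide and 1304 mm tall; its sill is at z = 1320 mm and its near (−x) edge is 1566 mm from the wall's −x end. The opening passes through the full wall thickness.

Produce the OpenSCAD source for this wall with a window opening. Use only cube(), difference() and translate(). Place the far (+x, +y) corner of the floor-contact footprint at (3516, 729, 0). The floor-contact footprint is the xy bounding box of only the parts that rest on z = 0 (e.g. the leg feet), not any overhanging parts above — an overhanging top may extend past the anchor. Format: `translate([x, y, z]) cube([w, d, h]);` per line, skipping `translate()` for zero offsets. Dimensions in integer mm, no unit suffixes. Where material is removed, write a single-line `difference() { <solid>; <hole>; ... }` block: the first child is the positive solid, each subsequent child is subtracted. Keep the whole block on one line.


difference() { translate([271, 481, 0]) cube([3245, 248, 2904]); translate([1837, 481, 1320]) cube([1096, 248, 1304]); }


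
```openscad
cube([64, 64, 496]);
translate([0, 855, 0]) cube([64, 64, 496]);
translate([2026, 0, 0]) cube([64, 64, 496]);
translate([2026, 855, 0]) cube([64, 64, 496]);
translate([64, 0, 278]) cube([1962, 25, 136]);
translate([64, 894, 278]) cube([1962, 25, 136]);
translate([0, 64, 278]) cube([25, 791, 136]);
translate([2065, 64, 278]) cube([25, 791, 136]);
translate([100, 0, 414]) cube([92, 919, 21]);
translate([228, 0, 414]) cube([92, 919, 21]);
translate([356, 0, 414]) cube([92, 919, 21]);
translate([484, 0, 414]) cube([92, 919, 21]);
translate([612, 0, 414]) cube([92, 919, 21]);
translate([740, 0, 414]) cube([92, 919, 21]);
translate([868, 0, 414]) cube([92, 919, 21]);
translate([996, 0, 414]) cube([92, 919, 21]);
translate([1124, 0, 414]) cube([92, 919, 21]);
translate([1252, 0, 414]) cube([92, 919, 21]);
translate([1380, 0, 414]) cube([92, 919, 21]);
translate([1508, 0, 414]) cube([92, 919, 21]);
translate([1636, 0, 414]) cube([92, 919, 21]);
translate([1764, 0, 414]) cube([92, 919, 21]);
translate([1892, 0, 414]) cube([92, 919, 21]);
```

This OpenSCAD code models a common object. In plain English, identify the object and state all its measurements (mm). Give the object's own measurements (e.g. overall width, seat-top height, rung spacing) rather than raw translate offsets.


A bed frame 2090 mm long (x) by 919 mm wide (y). Four 64×64 mm corner posts, 496 mm tall, at the corners of the footprint. Four rails of 25 mm thickness and 136 mm height run between adjacent posts with their undersides at z = 278 mm, their outer faces flush with the outside of the frame (the two x-running rails run between the posts' inner faces; the two y-running rails run between the posts' inner faces). 15 slats, each 92 mm wide (x) and 21 mm thick, lie across the top of the two x-running rails, running the full 919 mm width of the frame in y; along x they sit between the end posts with a 36 mm gap after the −x posts and between neighbouring slats, leaving 42 mm before the +x posts.
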